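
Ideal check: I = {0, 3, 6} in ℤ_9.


Check ideal conditions for I = {0, 3, 6} in ℤ_9:
(1) I is an additive subgroup? Yes
(2) For r ∈ ℤ_9 and a ∈ I: r·a ∈ I? Yes

Yes, I is an ideal of ℤ_9


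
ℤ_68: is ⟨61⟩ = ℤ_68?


g generates ℤ_n iff gcd(g, n) = 1
gcd(61, 68) = 1
Since gcd = 1, 61 is a generator.

Yes, 61 generates ℤ_68


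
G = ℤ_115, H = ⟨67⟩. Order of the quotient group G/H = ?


|⟨67⟩| = n / gcd(67, 115) = 115 / 1 = 115
H is normal (ℤ_115 is abelian).
|G/H| = |G| / |H| = 115 / 115 = 1

|G/H| = 1


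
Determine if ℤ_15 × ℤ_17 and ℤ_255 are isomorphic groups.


Comparing ℤ_15 × ℤ_17 and ℤ_255:
gcd(15,17) = 1, so ℤ_15 × ℤ_17 ≅ ℤ_255 (CRT)

Yes, ℤ_15 × ℤ_17 ≅ ℤ_255


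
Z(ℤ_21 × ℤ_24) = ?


Z(G) = {g ∈ G | gx = xg for all x ∈ G}
Direct product of abelian groups is abelian, so Z(G) = G

Z(ℤ_21 × ℤ_24) = ℤ_21 × ℤ_24


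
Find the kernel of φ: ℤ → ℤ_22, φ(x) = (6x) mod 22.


Kernel = preimage of identity
ker(φ) = {x ∈ ℤ : 6x ≡ 0 (mod 22)}. gcd(6,22) = 2, so 6x ≡ 0 (mod 22) ⟺ x ≡ 0 (mod 22/2 = 11). Hence ker(φ) = 11ℤ

ker(φ) = 11ℤ


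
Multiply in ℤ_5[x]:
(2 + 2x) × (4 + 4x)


Expand and collect like terms; reduce coefficients mod 5:
x^0: 2·4 = 8 ≡ 3 (mod 5)
x^1: 2·4 + 2·4 = 16 ≡ 1 (mod 5)
x^2: 2·4 = 8 ≡ 3 (mod 5)
Result: 3 + x + 3x^2

f · g = 3 + x + 3x^2


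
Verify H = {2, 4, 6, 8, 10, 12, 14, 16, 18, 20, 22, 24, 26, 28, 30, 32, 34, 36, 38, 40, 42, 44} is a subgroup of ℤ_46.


Subgroup test for H = {2, 4, 6, 8, 10, 12, 14, 16, 18, 20, 22, 24, 26, 28, 30, 32, 34, 36, 38, 40, 42, 44} in (ℤ_46, +):
(1) 0 ∈ H? No
(2) Closure: for all a,b ∈ H, (a+b) mod 46 ∈ H? No  [counterexample: 2 + 44 = 0 ∉ H]
(3) Inverses: for all a ∈ H, -a mod 46 ∈ H? Yes

No, H is not a subgroup of ℤ_46


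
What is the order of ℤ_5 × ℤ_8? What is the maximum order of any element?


|ℤ_5 × ℤ_8| = 5 × 8 = 40
Max element order = lcm(5,8) = 40
Cyclic? Yes (gcd=1)

|ℤ_5×ℤ_8| = 40, max element order = 40


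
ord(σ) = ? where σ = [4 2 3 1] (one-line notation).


Cycle decomposition: (1 4)
Cycle lengths: 2
Order = lcm(2) = 2

ord(σ) = 2


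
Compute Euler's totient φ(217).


Factor n: 217 = 7 × 31
φ(n) = n · ∏(1 - 1/p) over distinct primes p | n
φ(217) = 217 · (1 - 1/7) · (1 - 1/31) = 180

φ(217) = 180


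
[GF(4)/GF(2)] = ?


GF(4) = GF(2^2), so the extension degree is 2

[GF(4)/GF(2)] = 2


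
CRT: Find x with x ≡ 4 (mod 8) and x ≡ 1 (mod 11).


m₁ = 8, m₂ = 11, gcd = 1, so CRT applies. M = m₁·m₂ = 88
Let M₁ = M/m₁ = 11, M₂ = M/m₂ = 8
Find y₁ ≡ M₁⁻¹ (mod m₁): 11⁻¹ ≡ 3 (mod 8)
Find y₂ ≡ M₂⁻¹ (mod m₂): 8⁻¹ ≡ 7 (mod 11)
x = a₁·M₁·y₁ + a₂·M₂·y₂ = 4·11·3 + 1·8·7 = 188
Reduce mod 88: x ≡ 12
Check: 12 mod 8 = 4 ✓, 12 mod 11 = 1 ✓

x ≡ 12 (mod 88)


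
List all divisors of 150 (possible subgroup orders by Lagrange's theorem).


Lagrange's theorem: |H| divides |G|
|G| = 150
Divisors of 150: 1, 2, 3, 5, 6, 10, 15, 25, 30, 50, 75, 150

Possible subgroup orders: {1, 2, 3, 5, 6, 10, 15, 25, 30, 50, 75, 150}


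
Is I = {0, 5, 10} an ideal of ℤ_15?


Check ideal conditions for I = {0, 5, 10} in ℤ_15:
(1) I is an additive subgroup? Yes
(2) For r ∈ ℤ_15 and a ∈ I: r·a ∈ I? Yes

Yes, I is an ideal of ℤ_15


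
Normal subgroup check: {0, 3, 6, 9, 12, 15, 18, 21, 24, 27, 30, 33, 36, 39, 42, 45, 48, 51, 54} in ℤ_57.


H = {0, 3, 6, 9, 12, 15, 18, 21, 24, 27, 30, 33, 36, 39, 42, 45, 48, 51, 54} in ℤ_57
ℤ_57 is abelian; every subgroup of an abelian group is normal

Yes, normal subgroup


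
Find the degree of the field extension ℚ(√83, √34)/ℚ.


[ℚ(√83,√34):ℚ] = [ℚ(√83,√34):ℚ(√83)]·[ℚ(√83):ℚ] = 2·2 = 4

[ℚ(√83, √34)/ℚ] = 4


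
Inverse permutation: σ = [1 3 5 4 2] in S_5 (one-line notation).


To find σ⁻¹, swap domain and range:
σ(1) = 1 → σ⁻¹(1) = 1
σ(2) = 3 → σ⁻¹(3) = 2
σ(3) = 5 → σ⁻¹(5) = 3
σ(4) = 4 → σ⁻¹(4) = 4
σ(5) = 2 → σ⁻¹(2) = 5

σ⁻¹ = [1 5 2 4 3]


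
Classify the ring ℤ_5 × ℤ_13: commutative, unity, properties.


Direct product ring; commutative with unity (1,1); but (1,0)·(0,1) = (0,0) gives zero divisors, so not an integral domain
Commutative: Yes
Integral domain: No
Has unity: Yes

ℤ_5 × ℤ_13: Commutative=Yes, Unity=Yes


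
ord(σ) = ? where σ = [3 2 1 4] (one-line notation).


Cycle decomposition: (1 3)
Cycle lengths: 2
Order = lcm(2) = 2

ord(σ) = 2


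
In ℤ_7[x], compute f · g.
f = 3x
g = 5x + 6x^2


Expand and collect like terms; reduce coefficients mod 7:
x^0: 0·0 = 0 ≡ 0 (mod 7)
x^1: 0·5 + 3·0 = 0 ≡ 0 (mod 7)
x^2: 0·6 + 3·5 = 15 ≡ 1 (mod 7)
x^3: 3·6 = 18 ≡ 4 (mod 7)
Result: x^2 + 4x^3

f · g = x^2 + 4x^3


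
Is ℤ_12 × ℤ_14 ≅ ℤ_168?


Comparing ℤ_12 × ℤ_14 and ℤ_168:
gcd(12,14) = 2 ≠ 1. Max element order in ℤ_12×ℤ_14 is lcm(12,14) = 84 < 168, so it has no element of order 168

No, ℤ_12 × ℤ_14 ≇ ℤ_168


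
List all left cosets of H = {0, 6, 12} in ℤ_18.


H = {0, 6, 12}, |H| = 3
Number of cosets = |G|/|H| = 18/3 = 6
0 + H = {0, 6, 12}
1 + H = {1, 7, 13}
2 + H = {2, 8, 14}
3 + H = {3, 9, 15}
4 + H = {4, 10, 16}
5 + H = {5, 11, 17}

Cosets: 0+H={0,6,12}; 1+H={1,7,13}; 2+H={2,8,14}; 3+H={3,9,15}; 4+H={4,10,16}; 5+H={5,11,17}


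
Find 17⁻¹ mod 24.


Use the extended Euclidean algorithm to write 1 = 17·s + 24·t; then s mod 24 is the inverse.
Euclidean algorithm:
  17 = 0·24 + 17
  24 = 1·17 + 7
  17 = 2·7 + 3
  7 = 2·3 + 1
  3 = 3·1 + 0
gcd(17,24) = 1
Back-substitution gives: 17·(-7) + 24·(5) = 1
So 17⁻¹ ≡ -7 ≡ 17 (mod 24)
Check: 17 × 17 = 289 ≡ 1 (mod 24) ✓

17⁻¹ ≡ 17 (mod 24)


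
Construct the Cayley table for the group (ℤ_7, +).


Elements: {0, 1, 2, 3, 4, 5, 6}
Operation: addition mod 7
Entry (a, b) = (a + b) mod 7

Cayley table:
  | 0 | 1 | 2 | 3 | 4 | 5 | 6
0 | 0 | 1 | 2 | 3 | 4 | 5 | 6
1 | 1 | 2 | 3 | 4 | 5 | 6 | 0
2 | 2 | 3 | 4 | 5 | 6 | 0 | 1
3 | 3 | 4 | 5 | 6 | 0 | 1 | 2
4 | 4 | 5 | 6 | 0 | 1 | 2 | 3
5 | 5 | 6 | 0 | 1 | 2 | 3 | 4
6 | 6 | 0 | 1 | 2 | 3 | 4 | 5


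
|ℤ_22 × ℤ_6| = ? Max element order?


|ℤ_22 × ℤ_6| = 22 × 6 = 132
Max element order = lcm(22,6) = 66
Cyclic? No (gcd=2)

|ℤ_22×ℤ_6| = 132, max element order = 66


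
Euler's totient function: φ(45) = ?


Factor n: 45 = 3^2 × 5
φ(n) = n · ∏(1 - 1/p) over distinct primes p | n
φ(45) = 45 · (1 - 1/3) · (1 - 1/5) = 24

φ(45) = 24


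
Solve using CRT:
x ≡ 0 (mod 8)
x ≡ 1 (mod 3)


m₁ = 8, m₂ = 3, gcd = 1, so CRT applies. M = m₁·m₂ = 24
Let M₁ = M/m₁ = 3, M₂ = M/m₂ = 8
Find y₁ ≡ M₁⁻¹ (mod m₁): 3⁻¹ ≡ 3 (mod 8)
Find y₂ ≡ M₂⁻¹ (mod m₂): 8⁻¹ ≡ 2 (mod 3)
x = a₁·M₁·y₁ + a₂·M₂·y₂ = 0·3·3 + 1·8·2 = 16
Reduce mod 24: x ≡ 16
Check: 16 mod 8 = 0 ✓, 16 mod 3 = 1 ✓

x ≡ 16 (mod 24)


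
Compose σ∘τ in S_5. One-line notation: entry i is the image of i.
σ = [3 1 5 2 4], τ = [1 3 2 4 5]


σ∘τ: apply τ first, then σ
1 →τ 1 →σ 3
2 →τ 3 →σ 5
3 →τ 2 →σ 1
4 →τ 4 →σ 2
5 →τ 5 →σ 4

σ∘τ = [3 5 1 2 4]


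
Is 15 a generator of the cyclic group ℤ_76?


g generates ℤ_n iff gcd(g, n) = 1
gcd(15, 76) = 1
Since gcd = 1, 15 is a generator.

Yes, 15 generates ℤ_76


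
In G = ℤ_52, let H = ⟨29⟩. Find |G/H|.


|⟨29⟩| = n / gcd(29, 52) = 52 / 1 = 52
H is normal (ℤ_52 is abelian).
|G/H| = |G| / |H| = 52 / 52 = 1

|G/H| = 1


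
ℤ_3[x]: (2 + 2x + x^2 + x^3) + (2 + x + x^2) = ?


Add coefficients mod 3:
x^0: 2 + 2 = 1 (mod 3)
x^1: 2 + 1 = 0 (mod 3)
x^2: 1 + 1 = 2 (mod 3)
x^3: 1 + 0 = 1 (mod 3)
Result: 1 + 2x^2 + x^3

f + g = 1 + 2x^2 + x^3


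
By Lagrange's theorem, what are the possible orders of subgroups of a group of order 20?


Lagrange's theorem: |H| divides |G|
|G| = 20
Divisors of 20: 1, 2, 4, 5, 10, 20

Possible subgroup orders: {1, 2, 4, 5, 10, 20}


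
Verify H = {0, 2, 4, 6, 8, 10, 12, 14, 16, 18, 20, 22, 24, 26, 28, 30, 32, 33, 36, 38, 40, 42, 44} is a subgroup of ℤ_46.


Subgroup test for H = {0, 2, 4, 6, 8, 10, 12, 14, 16, 18, 20, 22, 24, 26, 28, 30, 32, 33, 36, 38, 40, 42, 44} in (ℤ_46, +):
(1) 0 ∈ H? Yes
(2) Closure: for all a,b ∈ H, (a+b) mod 46 ∈ H? No  [counterexample: 2 + 32 = 34 ∉ H]
(3) Inverses: for all a ∈ H, -a mod 46 ∈ H? No

No, H is not a subgroup of ℤ_46


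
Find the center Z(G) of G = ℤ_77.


Z(G) = {g ∈ G | gx = xg for all x ∈ G}
ℤ_77 is abelian, so Z(G) = G

Z(ℤ_77) = ℤ_77


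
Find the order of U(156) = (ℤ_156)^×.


U(n) is the group of units mod n; |U(n)| = φ(n)
|U(156)| = φ(156) = 48

|U(156) = (ℤ_156)^×| = 48


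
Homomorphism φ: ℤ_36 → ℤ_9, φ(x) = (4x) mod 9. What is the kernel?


Kernel = preimage of identity
ker(φ) = {x ∈ ℤ_36 : 4x ≡ 0 (mod 9)}. Since 9 | 36, φ is well-defined. The kernel is the cyclic subgroup ⟨9⟩ of ℤ_36 (order 4), i.e. {0, 9, 18, 27}

ker(φ) = {0, 9, 18, 27}


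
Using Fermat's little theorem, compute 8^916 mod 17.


Fermat's little theorem: if p is prime and gcd(a,p)=1, then a^(p-1) ≡ 1 (mod p)
p = 17 is prime, gcd(8,17) = 1
Reduce exponent: 916 mod 16 = 4
So 8^916 ≡ 8^4 (mod 17)
8^4 mod 17 = 16

8^916 ≡ 16 (mod 17)


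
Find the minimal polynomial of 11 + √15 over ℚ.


Let α = 11 + √15. Then α - 11 = √15, so (α - 11)² = 15, giving α² - 22α + 106 = 0. Degree 2 and α ∉ ℚ, so this is the minimal polynomial.

Minimal polynomial: x² - 22x + 106


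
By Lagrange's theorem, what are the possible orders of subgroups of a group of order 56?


Lagrange's theorem: |H| divides |G|
|G| = 56
Divisors of 56: 1, 2, 4, 7, 8, 14, 28, 56

Possible subgroup orders: {1, 2, 4, 7, 8, 14, 28, 56}


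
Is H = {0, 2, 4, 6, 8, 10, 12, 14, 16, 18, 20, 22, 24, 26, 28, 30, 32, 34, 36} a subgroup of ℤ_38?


Subgroup test for H = {0, 2, 4, 6, 8, 10, 12, 14, 16, 18, 20, 22, 24, 26, 28, 30, 32, 34, 36} in (ℤ_38, +):
(1) 0 ∈ H? Yes
(2) Closure: for all a,b ∈ H, (a+b) mod 38 ∈ H? Yes
(3) Inverses: for all a ∈ H, -a mod 38 ∈ H? Yes

Yes, H is a subgroup of ℤ_38


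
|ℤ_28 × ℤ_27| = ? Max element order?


|ℤ_28 × ℤ_27| = 28 × 27 = 756
Max element order = lcm(28,27) = 756
Cyclic? Yes (gcd=1)

|ℤ_28×ℤ_27| = 756, max element order = 756


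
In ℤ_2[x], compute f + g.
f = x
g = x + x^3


Add coefficients mod 2:
x^0: 0 + 0 = 0 (mod 2)
x^1: 1 + 1 = 0 (mod 2)
x^2: 0 + 0 = 0 (mod 2)
x^3: 0 + 1 = 1 (mod 2)
Result: x^3

f + g = x^3


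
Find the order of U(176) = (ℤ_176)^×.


U(n) is the group of units mod n; |U(n)| = φ(n)
|U(176)| = φ(176) = 80

|U(176) = (ℤ_176)^×| = 80


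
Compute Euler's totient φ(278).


Factor n: 278 = 2 × 139
φ(n) = n · ∏(1 - 1/p) over distinct primes p | n
φ(278) = 278 · (1 - 1/2) · (1 - 1/139) = 138

φ(278) = 138


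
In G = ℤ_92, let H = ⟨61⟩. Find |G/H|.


|⟨61⟩| = n / gcd(61, 92) = 92 / 1 = 92
H is normal (ℤ_92 is abelian).
|G/H| = |G| / |H| = 92 / 92 = 1

|G/H| = 1


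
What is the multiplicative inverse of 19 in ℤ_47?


Use the extended Euclidean algorithm to write 1 = 19·s + 47·t; then s mod 47 is the inverse.
Euclidean algorithm:
  19 = 0·47 + 19
  47 = 2·19 + 9
  19 = 2·9 + 1
  9 = 9·1 + 0
gcd(19,47) = 1
Back-substitution gives: 19·(5) + 47·(-2) = 1
So 19⁻¹ ≡ 5 ≡ 5 (mod 47)
Check: 19 × 5 = 95 ≡ 1 (mod 47) ✓

19⁻¹ ≡ 5 (mod 47)


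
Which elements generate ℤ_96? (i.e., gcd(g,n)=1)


g generates ℤ_n iff gcd(g,n) = 1
Prime factors of 96: 2, 3
Generators are g ∈ {1,...,95} not divisible by any of these primes.
Generators: {1, 5, 7, 11, 13, 17, 19, 23, 25, 29, 31, 35, 37, 41, 43, 47, 49, 53, 55, 59, 61, 65, 67, 71, 73, 77, 79, 83, 85, 89, 91, 95}
Number of generators = φ(96) = 32

Generators of ℤ_96 = {1, 5, 7, 11, 13, 17, 19, 23, 25, 29, 31, 35, 37, 41, 43, 47, 49, 53, 55, 59, 61, 65, 67, 71, 73, 77, 79, 83, 85, 89, 91, 95}


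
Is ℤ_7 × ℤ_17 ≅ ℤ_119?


Comparing ℤ_7 × ℤ_17 and ℤ_119:
gcd(7,17) = 1, so ℤ_7 × ℤ_17 ≅ ℤ_119 (CRT)

Yes, ℤ_7 × ℤ_17 ≅ ℤ_119


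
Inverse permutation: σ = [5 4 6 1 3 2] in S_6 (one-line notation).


To find σ⁻¹, swap domain and range:
σ(1) = 5 → σ⁻¹(5) = 1
σ(2) = 4 → σ⁻¹(4) = 2
σ(3) = 6 → σ⁻¹(6) = 3
σ(4) = 1 → σ⁻¹(1) = 4
σ(5) = 3 → σ⁻¹(3) = 5
σ(6) = 2 → σ⁻¹(2) = 6

σ⁻¹ = [4 6 5 2 1 3]


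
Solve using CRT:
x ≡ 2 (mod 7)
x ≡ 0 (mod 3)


m₁ = 7, m₂ = 3, gcd = 1, so CRT applies. M = m₁·m₂ = 21
Let M₁ = M/m₁ = 3, M₂ = M/m₂ = 7
Find y₁ ≡ M₁⁻¹ (mod m₁): 3⁻¹ ≡ 5 (mod 7)
Find y₂ ≡ M₂⁻¹ (mod m₂): 7⁻¹ ≡ 1 (mod 3)
x = a₁·M₁·y₁ + a₂·M₂·y₂ = 2·3·5 + 0·7·1 = 30
Reduce mod 21: x ≡ 9
Check: 9 mod 7 = 2 ✓, 9 mod 3 = 0 ✓

x ≡ 9 (mod 21)


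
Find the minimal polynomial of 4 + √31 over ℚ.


Let α = 4 + √31. Then α - 4 = √31, so (α - 4)² = 31, giving α² - 8α - 15 = 0. Degree 2 and α ∉ ℚ, so this is the minimal polynomial.

Minimal polynomial: x² - 8x - 15


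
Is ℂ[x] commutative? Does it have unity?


Polynomial ring over ℂ (an integral domain) is a commutative integral domain with unity 1
Commutative: Yes
Integral domain: Yes
Has unity: Yes

ℂ[x]: Commutative=Yes, Unity=Yes


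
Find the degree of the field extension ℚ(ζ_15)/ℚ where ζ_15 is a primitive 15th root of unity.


[ℚ(ζ_n):ℚ] = deg Φ_n(x) = φ(n). Here φ(15) = 8

[ℚ(ζ_15)/ℚ where ζ_15 is a primitive 15th root of unity] = 8


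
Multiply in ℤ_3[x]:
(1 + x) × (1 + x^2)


Expand and collect like terms; reduce coefficients mod 3:
x^0: 1·1 = 1 ≡ 1 (mod 3)
x^1: 1·0 + 1·1 = 1 ≡ 1 (mod 3)
x^2: 1·1 + 1·0 = 1 ≡ 1 (mod 3)
x^3: 1·1 = 1 ≡ 1 (mod 3)
Result: 1 + x + x^2 + x^3

f · g = 1 + x + x^2 + x^3


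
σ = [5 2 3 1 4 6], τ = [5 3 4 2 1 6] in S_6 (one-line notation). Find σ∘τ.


σ∘τ: apply τ first, then σ
1 →τ 5 →σ 4
2 →τ 3 →σ 3
3 →τ 4 →σ 1
4 →τ 2 →σ 2
5 →τ 1 →σ 5
6 →τ 6 →σ 6

σ∘τ = [4 3 1 2 5 6]


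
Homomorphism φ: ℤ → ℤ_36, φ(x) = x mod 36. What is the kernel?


Kernel = preimage of identity
ker(φ) = {x ∈ ℤ : x ≡ 0 (mod 36)} = 36ℤ = {0, ±36, ±72, ...}

ker(φ) = 36ℤ


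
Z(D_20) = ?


Z(G) = {g ∈ G | gx = xg for all x ∈ G}
For even n, Z(D_n) = {e, r^(n/2)}: the 180° rotation r^10 commutes with every reflection and rotation

Z(D_20) = {e, r^10}


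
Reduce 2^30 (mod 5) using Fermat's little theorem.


Fermat's little theorem: if p is prime and gcd(a,p)=1, then a^(p-1) ≡ 1 (mod p)
p = 5 is prime, gcd(2,5) = 1
Reduce exponent: 30 mod 4 = 2
So 2^30 ≡ 2^2 (mod 5)
2^2 mod 5 = 4

2^30 ≡ 4 (mod 5)


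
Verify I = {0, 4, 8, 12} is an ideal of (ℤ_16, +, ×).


Check ideal conditions for I = {0, 4, 8, 12} in ℤ_16:
(1) I is an additive subgroup? Yes
(2) For r ∈ ℤ_16 and a ∈ I: r·a ∈ I? Yes

Yes, I is an ideal of ℤ_16


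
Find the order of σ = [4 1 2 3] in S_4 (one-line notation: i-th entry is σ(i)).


Cycle decomposition: (1 4 3 2)
Cycle lengths: 4
Order = lcm(4) = 4

ord(σ) = 4


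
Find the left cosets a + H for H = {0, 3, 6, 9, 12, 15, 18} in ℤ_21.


H = {0, 3, 6, 9, 12, 15, 18}, |H| = 7
Number of cosets = |G|/|H| = 21/7 = 3
0 + H = {0, 3, 6, 9, 12, 15, 18}
1 + H = {1, 4, 7, 10, 13, 16, 19}
2 + H = {2, 5, 8, 11, 14, 17, 20}

Cosets: 0+H={0,3,6,9,12,15,18}; 1+H={1,4,7,10,13,16,19}; 2+H={2,5,8,11,14,17,20}


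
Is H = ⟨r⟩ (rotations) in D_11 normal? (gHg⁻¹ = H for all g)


H = ⟨r⟩ (rotations) in D_11
The rotation subgroup ⟨r⟩ has index 2 in D_11, so it is normal

Yes, normal subgroup


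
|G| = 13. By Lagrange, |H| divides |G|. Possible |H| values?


Lagrange's theorem: |H| divides |G|
|G| = 13
Divisors of 13: 1, 13

Possible subgroup orders: {1, 13}


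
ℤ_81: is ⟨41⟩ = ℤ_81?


g generates ℤ_n iff gcd(g, n) = 1
gcd(41, 81) = 1
Since gcd = 1, 41 is a generator.

Yes, 41 generates ℤ_81


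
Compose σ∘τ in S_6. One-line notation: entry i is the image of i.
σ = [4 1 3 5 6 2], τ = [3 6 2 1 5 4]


σ∘τ: apply τ first, then σ
1 →τ 3 →σ 3
2 →τ 6 →σ 2
3 →τ 2 →σ 1
4 →τ 1 →σ 4
5 →τ 5 →σ 6
6 →τ 4 →σ 5

σ∘τ = [3 2 1 4 6 5]


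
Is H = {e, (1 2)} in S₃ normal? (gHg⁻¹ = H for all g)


H = {e, (1 2)} in S₃
(1 3)(1 2)(1 3)⁻¹ = (2 3) ∉ {e, (1 2)}, so it is not normal

No, not a normal subgroup


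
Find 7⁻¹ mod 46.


Use the extended Euclidean algorithm to write 1 = 7·s + 46·t; then s mod 46 is the inverse.
Euclidean algorithm:
  7 = 0·46 + 7
  46 = 6·7 + 4
  7 = 1·4 + 3
  4 = 1·3 + 1
  3 = 3·1 + 0
gcd(7,46) = 1
Back-substitution gives: 7·(-13) + 46·(2) = 1
So 7⁻¹ ≡ -13 ≡ 33 (mod 46)
Check: 7 × 33 = 231 ≡ 1 (mod 46) ✓

7⁻¹ ≡ 33 (mod 46)


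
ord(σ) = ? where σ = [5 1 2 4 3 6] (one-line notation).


Cycle decomposition: (1 5 3 2)
Cycle lengths: 4
Order = lcm(4) = 4

ord(σ) = 4


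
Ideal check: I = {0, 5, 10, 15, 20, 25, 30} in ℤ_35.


Check ideal conditions for I = {0, 5, 10, 15, 20, 25, 30} in ℤ_35:
(1) I is an additive subgroup? Yes
(2) For r ∈ ℤ_35 and a ∈ I: r·a ∈ I? Yes

Yes, I is an ideal of ℤ_35


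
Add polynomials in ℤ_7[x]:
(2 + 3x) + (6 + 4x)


Add coefficients mod 7:
x^0: 2 + 6 = 1 (mod 7)
x^1: 3 + 4 = 0 (mod 7)
Result: 1

f + g = 1


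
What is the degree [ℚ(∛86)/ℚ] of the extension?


∛86 has minimal polynomial x³ - 86 (irreducible over ℚ since 86 is not a perfect cube)

[ℚ(∛86)/ℚ] = 3


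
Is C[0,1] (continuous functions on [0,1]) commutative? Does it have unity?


pointwise +,× is commutative with unity (constant 1); but bump functions with disjoint support multiply to 0 — zero divisors, so not an integral domain
Commutative: Yes
Integral domain: No
Has unity: Yes

C[0,1] (continuous functions on [0,1]): Commutative=Yes, Unity=Yes


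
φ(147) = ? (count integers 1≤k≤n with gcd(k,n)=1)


Factor n: 147 = 3 × 7^2
φ(n) = n · ∏(1 - 1/p) over distinct primes p | n
φ(147) = 147 · (1 - 1/3) · (1 - 1/7) = 84

φ(147) = 84


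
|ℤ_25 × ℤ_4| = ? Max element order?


|ℤ_25 × ℤ_4| = 25 × 4 = 100
Max element order = lcm(25,4) = 100
Cyclic? Yes (gcd=1)

|ℤ_25×ℤ_4| = 100, max element order = 100


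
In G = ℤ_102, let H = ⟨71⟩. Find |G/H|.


|⟨71⟩| = n / gcd(71, 102) = 102 / 1 = 102
H is normal (ℤ_102 is abelian).
|G/H| = |G| / |H| = 102 / 102 = 1

|G/H| = 1


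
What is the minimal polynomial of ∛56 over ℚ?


∛56 satisfies x³ - 56 = 0, irreducible over ℚ (no rational root; 56 is not a perfect cube)

Minimal polynomial: x³ - 56


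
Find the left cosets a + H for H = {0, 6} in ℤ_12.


H = {0, 6}, |H| = 2
Number of cosets = |G|/|H| = 12/2 = 6
0 + H = {0, 6}
1 + H = {1, 7}
2 + H = {2, 8}
3 + H = {3, 9}
4 + H = {4, 10}
5 + H = {5, 11}

Cosets: 0+H={0,6}; 1+H={1,7}; 2+H={2,8}; 3+H={3,9}; 4+H={4,10}; 5+H={5,11}


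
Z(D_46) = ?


Z(G) = {g ∈ G | gx = xg for all x ∈ G}
For even n, Z(D_n) = {e, r^(n/2)}: the 180° rotation r^23 commutes with every reflection and rotation

Z(D_46) = {e, r^23}


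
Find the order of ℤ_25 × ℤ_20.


|A × B| = |A| · |B|
|ℤ_25 × ℤ_20| = 25 × 20 = 500

|ℤ_25 × ℤ_20| = 500


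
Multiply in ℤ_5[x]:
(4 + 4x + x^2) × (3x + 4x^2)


Expand and collect like terms; reduce coefficients mod 5:
x^0: 4·0 = 0 ≡ 0 (mod 5)
x^1: 4·3 + 4·0 = 12 ≡ 2 (mod 5)
x^2: 4·4 + 4·3 + 1·0 = 28 ≡ 3 (mod 5)
x^3: 4·4 + 1·3 = 19 ≡ 4 (mod 5)
x^4: 1·4 = 4 ≡ 4 (mod 5)
Result: 2x + 3x^2 + 4x^3 + 4x^4

f · g = 2x + 3x^2 + 4x^3 + 4x^4


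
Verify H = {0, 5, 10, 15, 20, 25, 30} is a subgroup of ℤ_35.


Subgroup test for H = {0, 5, 10, 15, 20, 25, 30} in (ℤ_35, +):
(1) 0 ∈ H? Yes
(2) Closure: for all a,b ∈ H, (a+b) mod 35 ∈ H? Yes
(3) Inverses: for all a ∈ H, -a mod 35 ∈ H? Yes

Yes, H is a subgroup of ℤ_35


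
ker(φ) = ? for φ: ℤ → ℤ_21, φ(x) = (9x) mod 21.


Kernel = preimage of identity
ker(φ) = {x ∈ ℤ : 9x ≡ 0 (mod 21)}. gcd(9,21) = 3, so 9x ≡ 0 (mod 21) ⟺ x ≡ 0 (mod 21/3 = 7). Hence ker(φ) = 7ℤ

ker(φ) = 7ℤ


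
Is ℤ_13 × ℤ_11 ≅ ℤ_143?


Comparing ℤ_13 × ℤ_11 and ℤ_143:
gcd(13,11) = 1, so ℤ_13 × ℤ_11 ≅ ℤ_143 (CRT)

Yes, ℤ_13 × ℤ_11 ≅ ℤ_143


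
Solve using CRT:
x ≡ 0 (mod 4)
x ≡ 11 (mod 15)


m₁ = 4, m₂ = 15, gcd = 1, so CRT applies. M = m₁·m₂ = 60
Let M₁ = M/m₁ = 15, M₂ = M/m₂ = 4
Find y₁ ≡ M₁⁻¹ (mod m₁): 15⁻¹ ≡ 3 (mod 4)
Find y₂ ≡ M₂⁻¹ (mod m₂): 4⁻¹ ≡ 4 (mod 15)
x = a₁·M₁·y₁ + a₂·M₂·y₂ = 0·15·3 + 11·4·4 = 176
Reduce mod 60: x ≡ 56
Check: 56 mod 4 = 0 ✓, 56 mod 15 = 11 ✓

x ≡ 56 (mod 60)


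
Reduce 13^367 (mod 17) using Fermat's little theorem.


Fermat's little theorem: if p is prime and gcd(a,p)=1, then a^(p-1) ≡ 1 (mod p)
p = 17 is prime, gcd(13,17) = 1
Reduce exponent: 367 mod 16 = 15
So 13^367 ≡ 13^15 (mod 17)
13^15 mod 17 = 4

13^367 ≡ 4 (mod 17)


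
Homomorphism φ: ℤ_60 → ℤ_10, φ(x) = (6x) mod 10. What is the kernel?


Kernel = preimage of identity
ker(φ) = {x ∈ ℤ_60 : 6x ≡ 0 (mod 10)}. Since 10 | 60, φ is well-defined. The kernel is the cyclic subgroup ⟨5⟩ of ℤ_60 (order 12), i.e. {0, 5, 10, 15, 20, 25, 30, 35, 40, 45, 50, 55}

ker(φ) = {0, 5, 10, 15, 20, 25, 30, 35, 40, 45, 50, 55}


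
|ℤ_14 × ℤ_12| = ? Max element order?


|ℤ_14 × ℤ_12| = 14 × 12 = 168
Max element order = lcm(14,12) = 84
Cyclic? No (gcd=2)

|ℤ_14×ℤ_12| = 168, max element order = 84


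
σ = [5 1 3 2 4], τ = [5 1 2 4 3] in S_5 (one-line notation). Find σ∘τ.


σ∘τ: apply τ first, then σ
1 →τ 5 →σ 4
2 →τ 1 →σ 5
3 →τ 2 →σ 1
4 →τ 4 →σ 2
5 →τ 3 →σ 3

σ∘τ = [4 5 1 2 3]


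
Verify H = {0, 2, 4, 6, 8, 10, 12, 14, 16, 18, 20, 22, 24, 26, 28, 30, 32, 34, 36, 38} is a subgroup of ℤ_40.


Subgroup test for H = {0, 2, 4, 6, 8, 10, 12, 14, 16, 18, 20, 22, 24, 26, 28, 30, 32, 34, 36, 38} in (ℤ_40, +):
(1) 0 ∈ H? Yes
(2) Closure: for all a,b ∈ H, (a+b) mod 40 ∈ H? Yes
(3) Inverses: for all a ∈ H, -a mod 40 ∈ H? Yes

Yes, H is a subgroup of ℤ_40


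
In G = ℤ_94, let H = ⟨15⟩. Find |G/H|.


|⟨15⟩| = n / gcd(15, 94) = 94 / 1 = 94
H is normal (ℤ_94 is abelian).
|G/H| = |G| / |H| = 94 / 94 = 1

|G/H| = 1


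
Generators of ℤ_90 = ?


g generates ℤ_n iff gcd(g,n) = 1
Prime factors of 90: 2, 3, 5
Generators are g ∈ {1,...,89} not divisible by any of these primes.
Generators: {1, 7, 11, 13, 17, 19, 23, 29, 31, 37, 41, 43, 47, 49, 53, 59, 61, 67, 71, 73, 77, 79, 83, 89}
Number of generators = φ(90) = 24

Generators of ℤ_90 = {1, 7, 11, 13, 17, 19, 23, 29, 31, 37, 41, 43, 47, 49, 53, 59, 61, 67, 71, 73, 77, 79, 83, 89}


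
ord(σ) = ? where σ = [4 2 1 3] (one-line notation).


Cycle decomposition: (1 4 3)
Cycle lengths: 3
Order = lcm(3) = 3

ord(σ) = 3


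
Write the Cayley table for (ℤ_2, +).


Elements: {0, 1}
Operation: addition mod 2
Entry (a, b) = (a + b) mod 2

Cayley table:
  | 0 | 1
0 | 0 | 1
1 | 1 | 0


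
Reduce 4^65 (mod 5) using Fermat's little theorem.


Fermat's little theorem: if p is prime and gcd(a,p)=1, then a^(p-1) ≡ 1 (mod p)
p = 5 is prime, gcd(4,5) = 1
Reduce exponent: 65 mod 4 = 1
So 4^65 ≡ 4^1 (mod 5)
4^1 mod 5 = 4

4^65 ≡ 4 (mod 5)


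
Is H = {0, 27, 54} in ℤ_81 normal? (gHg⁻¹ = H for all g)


H = {0, 27, 54} in ℤ_81
ℤ_81 is abelian; every subgroup of an abelian group is normal

Yes, normal subgroup


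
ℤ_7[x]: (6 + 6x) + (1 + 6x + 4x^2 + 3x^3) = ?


Add coefficients mod 7:
x^0: 6 + 1 = 0 (mod 7)
x^1: 6 + 6 = 5 (mod 7)
x^2: 0 + 4 = 4 (mod 7)
x^3: 0 + 3 = 3 (mod 7)
Result: 5x + 4x^2 + 3x^3

f + g = 5x + 4x^2 + 3x^3


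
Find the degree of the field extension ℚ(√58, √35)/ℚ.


[ℚ(√58,√35):ℚ] = [ℚ(√58,√35):ℚ(√58)]·[ℚ(√58):ℚ] = 2·2 = 4

[ℚ(√58, √35)/ℚ] = 4


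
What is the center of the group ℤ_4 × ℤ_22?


Z(G) = {g ∈ G | gx = xg for all x ∈ G}
Direct product of abelian groups is abelian, so Z(G) = G

Z(ℤ_4 × ℤ_22) = ℤ_4 × ℤ_22


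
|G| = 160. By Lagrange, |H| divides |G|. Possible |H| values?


Lagrange's theorem: |H| divides |G|
|G| = 160
Divisors of 160: 1, 2, 4, 5, 8, 10, 16, 20, 32, 40, 80, 160

Possible subgroup orders: {1, 2, 4, 5, 8, 10, 16, 20, 32, 40, 80, 160}


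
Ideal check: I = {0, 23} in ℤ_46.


Check ideal conditions for I = {0, 23} in ℤ_46:
(1) I is an additive subgroup? Yes
(2) For r ∈ ℤ_46 and a ∈ I: r·a ∈ I? Yes

Yes, I is an ideal of ℤ_46


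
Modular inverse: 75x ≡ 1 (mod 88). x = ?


Use the extended Euclidean algorithm to write 1 = 75·s + 88·t; then s mod 88 is the inverse.
Euclidean algorithm:
  75 = 0·88 + 75
  88 = 1·75 + 13
  75 = 5·13 + 10
  13 = 1·10 + 3
  10 = 3·3 + 1
  3 = 3·1 + 0
gcd(75,88) = 1
Back-substitution gives: 75·(27) + 88·(-23) = 1
So 75⁻¹ ≡ 27 ≡ 27 (mod 88)
Check: 75 × 27 = 2025 ≡ 1 (mod 88) ✓

75⁻¹ ≡ 27 (mod 88)


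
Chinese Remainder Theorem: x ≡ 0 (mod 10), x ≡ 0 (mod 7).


m₁ = 10, m₂ = 7, gcd = 1, so CRT applies. M = m₁·m₂ = 70
Let M₁ = M/m₁ = 7, M₂ = M/m₂ = 10
Find y₁ ≡ M₁⁻¹ (mod m₁): 7⁻¹ ≡ 3 (mod 10)
Find y₂ ≡ M₂⁻¹ (mod m₂): 10⁻¹ ≡ 5 (mod 7)
x = a₁·M₁·y₁ + a₂·M₂·y₂ = 0·7·3 + 0·10·5 = 0
Reduce mod 70: x ≡ 0
Check: 0 mod 10 = 0 ✓, 0 mod 7 = 0 ✓

x ≡ 0 (mod 70)


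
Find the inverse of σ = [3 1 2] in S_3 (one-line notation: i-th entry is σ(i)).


To find σ⁻¹, swap domain and range:
σ(1) = 3 → σ⁻¹(3) = 1
σ(2) = 1 → σ⁻¹(1) = 2
σ(3) = 2 → σ⁻¹(2) = 3

σ⁻¹ = [2 3 1]


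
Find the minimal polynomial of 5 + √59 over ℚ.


Let α = 5 + √59. Then α - 5 = √59, so (α - 5)² = 59, giving α² - 10α - 34 = 0. Degree 2 and α ∉ ℚ, so this is the minimal polynomial.

Minimal polynomial: x² - 10x - 34


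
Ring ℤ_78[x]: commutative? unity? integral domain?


ℤ_78 has zero divisors (2·39 ≡ 0), and these lift to constant zero divisors in ℤ_78[x]; so not an integral domain
Commutative: Yes
Integral domain: No
Has unity: Yes

ℤ_78[x]: Commutative=Yes, Unity=Yes


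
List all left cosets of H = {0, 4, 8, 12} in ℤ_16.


H = {0, 4, 8, 12}, |H| = 4
Number of cosets = |G|/|H| = 16/4 = 4
0 + H = {0, 4, 8, 12}
1 + H = {1, 5, 9, 13}
2 + H = {2, 6, 10, 14}
3 + H = {3, 7, 11, 15}

Cosets: 0+H={0,4,8,12}; 1+H={1,5,9,13}; 2+H={2,6,10,14}; 3+H={3,7,11,15}


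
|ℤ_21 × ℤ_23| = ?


|A × B| = |A| · |B|
|ℤ_21 × ℤ_23| = 21 × 23 = 483

|ℤ_21 × ℤ_23| = 483


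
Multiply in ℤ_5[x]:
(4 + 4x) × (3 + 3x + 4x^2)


Expand and collect like terms; reduce coefficients mod 5:
x^0: 4·3 = 12 ≡ 2 (mod 5)
x^1: 4·3 + 4·3 = 24 ≡ 4 (mod 5)
x^2: 4·4 + 4·3 = 28 ≡ 3 (mod 5)
x^3: 4·4 = 16 ≡ 1 (mod 5)
Result: 2 + 4x + 3x^2 + x^3

f · g = 2 + 4x + 3x^2 + x^3


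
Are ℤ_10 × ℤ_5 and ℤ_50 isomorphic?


Comparing ℤ_10 × ℤ_5 and ℤ_50:
gcd(10,5) = 5 ≠ 1. Max element order in ℤ_10×ℤ_5 is lcm(10,5) = 10 < 50, so it has no element of order 50

No, ℤ_10 × ℤ_5 ≇ ℤ_50


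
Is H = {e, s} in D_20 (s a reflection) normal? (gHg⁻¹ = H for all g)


H = {e, s} in D_20 (s a reflection)
r·s·r⁻¹ = sr⁻² ≠ s for n ≥ 3, so {e, s} is not closed under conjugation

No, not a normal subgroup


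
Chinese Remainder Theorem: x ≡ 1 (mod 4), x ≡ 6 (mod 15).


m₁ = 4, m₂ = 15, gcd = 1, so CRT applies. M = m₁·m₂ = 60
Let M₁ = M/m₁ = 15, M₂ = M/m₂ = 4
Find y₁ ≡ M₁⁻¹ (mod m₁): 15⁻¹ ≡ 3 (mod 4)
Find y₂ ≡ M₂⁻¹ (mod m₂): 4⁻¹ ≡ 4 (mod 15)
x = a₁·M₁·y₁ + a₂·M₂·y₂ = 1·15·3 + 6·4·4 = 141
Reduce mod 60: x ≡ 21
Check: 21 mod 4 = 1 ✓, 21 mod 15 = 6 ✓

x ≡ 21 (mod 60)


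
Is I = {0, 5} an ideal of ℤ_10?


Check ideal conditions for I = {0, 5} in ℤ_10:
(1) I is an additive subgroup? Yes
(2) For r ∈ ℤ_10 and a ∈ I: r·a ∈ I? Yes

Yes, I is an ideal of ℤ_10


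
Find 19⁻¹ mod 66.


Use the extended Euclidean algorithm to write 1 = 19·s + 66·t; then s mod 66 is the inverse.
Euclidean algorithm:
  19 = 0·66 + 19
  66 = 3·19 + 9
  19 = 2·9 + 1
  9 = 9·1 + 0
gcd(19,66) = 1
Back-substitution gives: 19·(7) + 66·(-2) = 1
So 19⁻¹ ≡ 7 ≡ 7 (mod 66)
Check: 19 × 7 = 133 ≡ 1 (mod 66) ✓

19⁻¹ ≡ 7 (mod 66)


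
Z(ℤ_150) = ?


Z(G) = {g ∈ G | gx = xg for all x ∈ G}
ℤ_150 is abelian, so Z(G) = G

Z(ℤ_150) = ℤ_150


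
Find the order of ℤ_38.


ℤ_n has n elements.

|ℤ_38| = 38


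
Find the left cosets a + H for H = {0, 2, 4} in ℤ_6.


H = {0, 2, 4}, |H| = 3
Number of cosets = |G|/|H| = 6/3 = 2
0 + H = {0, 2, 4}
1 + H = {1, 3, 5}

Cosets: 0+H={0,2,4}; 1+H={1,3,5}


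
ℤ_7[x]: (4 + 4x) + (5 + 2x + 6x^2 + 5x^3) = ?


Add coefficients mod 7:
x^0: 4 + 5 = 2 (mod 7)
x^1: 4 + 2 = 6 (mod 7)
x^2: 0 + 6 = 6 (mod 7)
x^3: 0 + 5 = 5 (mod 7)
Result: 2 + 6x + 6x^2 + 5x^3

f + g = 2 + 6x + 6x^2 + 5x^3


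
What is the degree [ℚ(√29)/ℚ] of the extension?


√29 has minimal polynomial x² - 29 (irreducible over ℚ since 29 is squarefree)

[ℚ(√29)/ℚ] = 2


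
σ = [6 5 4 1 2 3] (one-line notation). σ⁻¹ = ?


To find σ⁻¹, swap domain and range:
σ(1) = 6 → σ⁻¹(6) = 1
σ(2) = 5 → σ⁻¹(5) = 2
σ(3) = 4 → σ⁻¹(4) = 3
σ(4) = 1 → σ⁻¹(1) = 4
σ(5) = 2 → σ⁻¹(2) = 5
σ(6) = 3 → σ⁻¹(3) = 6

σ⁻¹ = [4 5 6 3 2 1]


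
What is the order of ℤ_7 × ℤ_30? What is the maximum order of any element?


|ℤ_7 × ℤ_30| = 7 × 30 = 210
Max element order = lcm(7,30) = 210
Cyclic? Yes (gcd=1)

|ℤ_7×ℤ_30| = 210, max element order = 210


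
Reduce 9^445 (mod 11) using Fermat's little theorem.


Fermat's little theorem: if p is prime and gcd(a,p)=1, then a^(p-1) ≡ 1 (mod p)
p = 11 is prime, gcd(9,11) = 1
Reduce exponent: 445 mod 10 = 5
So 9^445 ≡ 9^5 (mod 11)
9^5 mod 11 = 1

9^445 ≡ 1 (mod 11)


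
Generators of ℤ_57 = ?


g generates ℤ_n iff gcd(g,n) = 1
Prime factors of 57: 3, 19
Generators are g ∈ {1,...,56} not divisible by any of these primes.
Generators: {1, 2, 4, 5, 7, 8, 10, 11, 13, 14, 16, 17, 20, 22, 23, 25, 26, 28, 29, 31, 32, 34, 35, 37, 40, 41, 43, 44, 46, 47, 49, 50, 52, 53, 55, 56}
Number of generators = φ(57) = 36

Generators of ℤ_57 = {1, 2, 4, 5, 7, 8, 10, 11, 13, 14, 16, 17, 20, 22, 23, 25, 26, 28, 29, 31, 32, 34, 35, 37, 40, 41, 43, 44, 46, 47, 49, 50, 52, 53, 55, 56}


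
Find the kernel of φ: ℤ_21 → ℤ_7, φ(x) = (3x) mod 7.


Kernel = preimage of identity
ker(φ) = {x ∈ ℤ_21 : 3x ≡ 0 (mod 7)}. Since 7 | 21, φ is well-defined. The kernel is the cyclic subgroup ⟨7⟩ of ℤ_21 (order 3), i.e. {0, 7, 14}

ker(φ) = {0, 7, 14}


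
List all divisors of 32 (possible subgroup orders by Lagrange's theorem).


Lagrange's theorem: |H| divides |G|
|G| = 32
Divisors of 32: 1, 2, 4, 8, 16, 32

Possible subgroup orders: {1, 2, 4, 8, 16, 32}


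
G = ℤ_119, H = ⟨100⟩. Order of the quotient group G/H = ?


|⟨100⟩| = n / gcd(100, 119) = 119 / 1 = 119
H is normal (ℤ_119 is abelian).
|G/H| = |G| / |H| = 119 / 119 = 1

|G/H| = 1


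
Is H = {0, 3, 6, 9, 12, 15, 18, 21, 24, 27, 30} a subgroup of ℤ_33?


Subgroup test for H = {0, 3, 6, 9, 12, 15, 18, 21, 24, 27, 30} in (ℤ_33, +):
(1) 0 ∈ H? Yes
(2) Closure: for all a,b ∈ H, (a+b) mod 33 ∈ H? Yes
(3) Inverses: for all a ∈ H, -a mod 33 ∈ H? Yes

Yes, H is a subgroup of ℤ_33


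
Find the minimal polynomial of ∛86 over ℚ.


∛86 satisfies x³ - 86 = 0, irreducible over ℚ (no rational root; 86 is not a perfect cube)

Minimal polynomial: x³ - 86


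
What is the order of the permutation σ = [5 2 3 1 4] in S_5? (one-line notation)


Cycle decomposition: (1 5 4)
Cycle lengths: 3
Order = lcm(3) = 3

ord(σ) = 3


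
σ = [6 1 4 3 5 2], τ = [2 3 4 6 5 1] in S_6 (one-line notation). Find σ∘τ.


σ∘τ: apply τ first, then σ
1 →τ 2 →σ 1
2 →τ 3 →σ 4
3 →τ 4 →σ 3
4 →τ 6 →σ 2
5 →τ 5 →σ 5
6 →τ 1 →σ 6

σ∘τ = [1 4 3 2 5 6]


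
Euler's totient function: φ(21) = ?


φ(n) = count of k ∈ {1,...,n} with gcd(k,n)=1
Coprimes to 21: {1, 2, 4, 5, 8, 10, 11, 13, 16, 17, 19, 20}
Count: 12

φ(21) = 12


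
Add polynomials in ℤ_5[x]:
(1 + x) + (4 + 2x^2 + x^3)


Add coefficients mod 5:
x^0: 1 + 4 = 0 (mod 5)
x^1: 1 + 0 = 1 (mod 5)
x^2: 0 + 2 = 2 (mod 5)
x^3: 0 + 1 = 1 (mod 5)
Result: x + 2x^2 + x^3

f + g = x + 2x^2 + x^3


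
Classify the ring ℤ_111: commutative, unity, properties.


ℤ_111 is a commutative ring with unity 1; 111 = 3×37 is composite, so 3·37 ≡ 0 gives zero divisors (not an integral domain)
Commutative: Yes
Integral domain: No
Has unity: Yes

ℤ_111: Commutative=Yes, Unity=Yes


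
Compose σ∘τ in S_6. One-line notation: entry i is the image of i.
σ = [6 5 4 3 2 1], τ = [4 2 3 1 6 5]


σ∘τ: apply τ first, then σ
1 →τ 4 →σ 3
2 →τ 2 →σ 5
3 →τ 3 →σ 4
4 →τ 1 →σ 6
5 →τ 6 →σ 1
6 →τ 5 →σ 2

σ∘τ = [3 5 4 6 1 2]


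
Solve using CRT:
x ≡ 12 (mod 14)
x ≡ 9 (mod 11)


m₁ = 14, m₂ = 11, gcd = 1, so CRT applies. M = m₁·m₂ = 154
Let M₁ = M/m₁ = 11, M₂ = M/m₂ = 14
Find y₁ ≡ M₁⁻¹ (mod m₁): 11⁻¹ ≡ 9 (mod 14)
Find y₂ ≡ M₂⁻¹ (mod m₂): 14⁻¹ ≡ 4 (mod 11)
x = a₁·M₁·y₁ + a₂·M₂·y₂ = 12·11·9 + 9·14·4 = 1692
Reduce mod 154: x ≡ 152
Check: 152 mod 14 = 12 ✓, 152 mod 11 = 9 ✓

x ≡ 152 (mod 154)


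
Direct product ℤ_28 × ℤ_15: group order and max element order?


|ℤ_28 × ℤ_15| = 28 × 15 = 420
Max element order = lcm(28,15) = 420
Cyclic? Yes (gcd=1)

|ℤ_28×ℤ_15| = 420, max element order = 420


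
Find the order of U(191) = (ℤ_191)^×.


U(n) is the group of units mod n; |U(n)| = φ(n)
|U(191)| = φ(191) = 190

|U(191) = (ℤ_191)^×| = 190


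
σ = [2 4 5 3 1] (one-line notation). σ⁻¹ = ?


To find σ⁻¹, swap domain and range:
σ(1) = 2 → σ⁻¹(2) = 1
σ(2) = 4 → σ⁻¹(4) = 2
σ(3) = 5 → σ⁻¹(5) = 3
σ(4) = 3 → σ⁻¹(3) = 4
σ(5) = 1 → σ⁻¹(1) = 5

σ⁻¹ = [5 1 4 2 3]


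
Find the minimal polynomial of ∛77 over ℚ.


∛77 satisfies x³ - 77 = 0, irreducible over ℚ (no rational root; 77 is not a perfect cube)

Minimal polynomial: x³ - 77


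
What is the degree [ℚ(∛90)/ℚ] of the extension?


∛90 has minimal polynomial x³ - 90 (irreducible over ℚ since 90 is not a perfect cube)

[ℚ(∛90)/ℚ] = 3


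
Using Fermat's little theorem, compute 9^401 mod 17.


Fermat's little theorem: if p is prime and gcd(a,p)=1, then a^(p-1) ≡ 1 (mod p)
p = 17 is prime, gcd(9,17) = 1
Reduce exponent: 401 mod 16 = 1
So 9^401 ≡ 9^1 (mod 17)
9^1 mod 17 = 9

9^401 ≡ 9 (mod 17)


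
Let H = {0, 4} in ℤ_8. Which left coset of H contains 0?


0 + H = {0 + h (mod 8) : h ∈ H}
0+0=0, 0+4=4

0 + H = {0, 4}


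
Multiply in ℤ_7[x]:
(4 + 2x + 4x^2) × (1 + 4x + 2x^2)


Expand and collect like terms; reduce coefficients mod 7:
x^0: 4·1 = 4 ≡ 4 (mod 7)
x^1: 4·4 + 2·1 = 18 ≡ 4 (mod 7)
x^2: 4·2 + 2·4 + 4·1 = 20 ≡ 6 (mod 7)
x^3: 2·2 + 4·4 = 20 ≡ 6 (mod 7)
x^4: 4·2 = 8 ≡ 1 (mod 7)
Result: 4 + 4x + 6x^2 + 6x^3 + x^4

f · g = 4 + 4x + 6x^2 + 6x^3 + x^4


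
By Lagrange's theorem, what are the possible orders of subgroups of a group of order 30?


Lagrange's theorem: |H| divides |G|
|G| = 30
Divisors of 30: 1, 2, 3, 5, 6, 10, 15, 30

Possible subgroup orders: {1, 2, 3, 5, 6, 10, 15, 30}


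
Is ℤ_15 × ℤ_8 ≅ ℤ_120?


Comparing ℤ_15 × ℤ_8 and ℤ_120:
gcd(15,8) = 1, so ℤ_15 × ℤ_8 ≅ ℤ_120 (CRT)

Yes, ℤ_15 × ℤ_8 ≅ ℤ_120


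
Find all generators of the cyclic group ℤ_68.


g generates ℤ_n iff gcd(g,n) = 1
Prime factors of 68: 2, 17
Generators are g ∈ {1,...,67} not divisible by any of these primes.
Generators: {1, 3, 5, 7, 9, 11, 13, 15, 19, 21, 23, 25, 27, 29, 31, 33, 35, 37, 39, 41, 43, 45, 47, 49, 53, 55, 57, 59, 61, 63, 65, 67}
Number of generators = φ(68) = 32

Generators of ℤ_68 = {1, 3, 5, 7, 9, 11, 13, 15, 19, 21, 23, 25, 27, 29, 31, 33, 35, 37, 39, 41, 43, 45, 47, 49, 53, 55, 57, 59, 61, 63, 65, 67}


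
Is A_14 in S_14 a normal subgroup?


H = A_14 in S_14
A_14 has index 2 in S_14, and every subgroup of index 2 is normal

Yes, normal subgroup


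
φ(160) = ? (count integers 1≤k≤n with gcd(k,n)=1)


Factor n: 160 = 2^5 × 5
φ(n) = n · ∏(1 - 1/p) over distinct primes p | n
φ(160) = 160 · (1 - 1/2) · (1 - 1/5) = 64

φ(160) = 64


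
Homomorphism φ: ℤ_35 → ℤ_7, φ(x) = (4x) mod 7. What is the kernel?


Kernel = preimage of identity
ker(φ) = {x ∈ ℤ_35 : 4x ≡ 0 (mod 7)}. Since 7 | 35, φ is well-defined. The kernel is the cyclic subgroup ⟨7⟩ of ℤ_35 (order 5), i.e. {0, 7, 14, 21, 28}

ker(φ) = {0, 7, 14, 21, 28}


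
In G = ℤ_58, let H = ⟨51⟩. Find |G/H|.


|⟨51⟩| = n / gcd(51, 58) = 58 / 1 = 58
H is normal (ℤ_58 is abelian).
|G/H| = |G| / |H| = 58 / 58 = 1

|G/H| = 1


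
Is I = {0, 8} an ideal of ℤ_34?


Check ideal conditions for I = {0, 8} in ℤ_34:
(1) I is an additive subgroup? No
(2) For r ∈ ℤ_34 and a ∈ I: r·a ∈ I? No  [counterexample: r=2, a=8, r·a mod 34 = 16 ∉ I]

No, I is not an ideal of ℤ_34


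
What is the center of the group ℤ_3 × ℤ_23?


Z(G) = {g ∈ G | gx = xg for all x ∈ G}
Direct product of abelian groups is abelian, so Z(G) = G

Z(ℤ_3 × ℤ_23) = ℤ_3 × ℤ_23


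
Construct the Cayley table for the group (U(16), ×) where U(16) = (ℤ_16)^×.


Elements: {1, 3, 5, 7, 9, 11, 13, 15}
Operation: multiplication mod 16
Entry (a, b) = (a × b) mod 16

Cayley table:
   |  1 |  3 |  5 |  7 |  9 | 11 | 13 | 15
 1 |  1 |  3 |  5 |  7 |  9 | 11 | 13 | 15
 3 |  3 |  9 | 15 |  5 | 11 |  1 |  7 | 13
 5 |  5 | 15 |  9 |  3 | 13 |  7 |  1 | 11
 7 |  7 |  5 |  3 |  1 | 15 | 13 | 11 |  9
 9 |  9 | 11 | 13 | 15 |  1 |  3 |  5 |  7
11 | 11 |  1 |  7 | 13 |  3 |  9 | 15 |  5
13 | 13 |  7 |  1 | 11 |  5 | 15 |  9 |  3
15 | 15 | 13 | 11 |  9 |  7 |  5 |  3 |  1


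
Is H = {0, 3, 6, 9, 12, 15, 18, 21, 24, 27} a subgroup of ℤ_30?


Subgroup test for H = {0, 3, 6, 9, 12, 15, 18, 21, 24, 27} in (ℤ_30, +):
(1) 0 ∈ H? Yes
(2) Closure: for all a,b ∈ H, (a+b) mod 30 ∈ H? Yes
(3) Inverses: for all a ∈ H, -a mod 30 ∈ H? Yes

Yes, H is a subgroup of ℤ_30


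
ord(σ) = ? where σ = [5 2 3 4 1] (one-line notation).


Cycle decomposition: (1 5)
Cycle lengths: 2
Order = lcm(2) = 2

ord(σ) = 2


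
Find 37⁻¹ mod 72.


Use the extended Euclidean algorithm to write 1 = 37·s + 72·t; then s mod 72 is the inverse.
Euclidean algorithm:
  37 = 0·72 + 37
  72 = 1·37 + 35
  37 = 1·35 + 2
  35 = 17·2 + 1
  2 = 2·1 + 0
gcd(37,72) = 1
Back-substitution gives: 37·(-35) + 72·(18) = 1
So 37⁻¹ ≡ -35 ≡ 37 (mod 72)
Check: 37 × 37 = 1369 ≡ 1 (mod 72) ✓

37⁻¹ ≡ 37 (mod 72)


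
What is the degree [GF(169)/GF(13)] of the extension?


GF(169) = GF(13^2), so the extension degree is 2

[GF(169)/GF(13)] = 2
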